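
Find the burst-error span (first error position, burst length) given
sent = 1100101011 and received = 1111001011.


XOR: 0011100000

Burst at position 2, length 3


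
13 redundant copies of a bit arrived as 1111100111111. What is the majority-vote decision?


Ones: 11 out of 13
Threshold: 7

1 (11/13 voted 1)


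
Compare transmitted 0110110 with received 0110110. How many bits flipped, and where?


XOR: 0000000

0 errors (received matches sent)


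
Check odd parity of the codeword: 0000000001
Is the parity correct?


Number of 1s: 1

Yes, parity is correct (1 ones)


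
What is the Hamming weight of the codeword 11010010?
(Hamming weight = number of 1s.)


Counting 1s in 11010010

4


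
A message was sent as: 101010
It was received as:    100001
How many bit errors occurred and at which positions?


XOR: 001011

3 error(s) at position(s): 2, 4, 5


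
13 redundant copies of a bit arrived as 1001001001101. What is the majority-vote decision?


Ones: 6 out of 13
Threshold: 7

0 (6/13 voted 1)


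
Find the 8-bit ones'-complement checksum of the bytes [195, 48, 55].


Sum = 298 mod 256 = 42
Complement = 213

213


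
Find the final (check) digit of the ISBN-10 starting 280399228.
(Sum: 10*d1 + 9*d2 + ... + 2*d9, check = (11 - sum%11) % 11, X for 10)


Weighted sum: 242
242 mod 11 = 0

Check digit: 0


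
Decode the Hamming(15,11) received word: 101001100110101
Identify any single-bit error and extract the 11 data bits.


Syndrome = 0: no error detected

Data: 10110110101 (no errors)


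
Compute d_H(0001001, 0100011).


XOR: 0101010
Count of 1s: 3

3


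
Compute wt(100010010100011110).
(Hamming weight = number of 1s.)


Counting 1s in 100010010100011110

8


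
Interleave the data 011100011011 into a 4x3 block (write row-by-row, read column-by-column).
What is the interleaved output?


Matrix:
  011
  100
  011
  011
Read columns: 010010111011

010010111011


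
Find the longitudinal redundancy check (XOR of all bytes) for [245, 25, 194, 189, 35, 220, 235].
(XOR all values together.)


XOR chain: 245 ^ 25 ^ 194 ^ 189 ^ 35 ^ 220 ^ 235 = 135

135


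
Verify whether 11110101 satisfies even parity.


Number of 1s: 6

Yes, parity is correct (6 ones)


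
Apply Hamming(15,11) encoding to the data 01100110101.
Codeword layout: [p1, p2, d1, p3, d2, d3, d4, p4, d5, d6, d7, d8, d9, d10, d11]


Parity bits: p1=0, p2=0, p3=0, p4=0

000011000110101


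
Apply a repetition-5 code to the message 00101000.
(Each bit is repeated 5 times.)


Each bit -> 5 copies

0000000000111110000011111000000000000000


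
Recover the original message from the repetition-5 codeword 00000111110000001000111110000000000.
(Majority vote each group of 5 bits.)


Groups: 00000, 11111, 00000, 01000, 11111, 00000, 00000
Majority votes: 0100100

0100100


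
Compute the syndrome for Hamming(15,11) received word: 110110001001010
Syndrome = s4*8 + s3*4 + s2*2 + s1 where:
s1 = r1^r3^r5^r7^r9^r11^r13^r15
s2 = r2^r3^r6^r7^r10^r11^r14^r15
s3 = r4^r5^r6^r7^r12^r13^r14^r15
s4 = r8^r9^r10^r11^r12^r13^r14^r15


s1=1, s2=0, s3=0, s4=1

Syndrome = 9 (error at position 9)


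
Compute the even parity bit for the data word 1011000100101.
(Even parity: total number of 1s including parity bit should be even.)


Number of 1s in data: 6
Parity bit: 0

0


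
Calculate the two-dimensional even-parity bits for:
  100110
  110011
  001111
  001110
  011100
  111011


Row parities: 100111
Column parities: 110011

Row P: 100111, Col P: 110011, Corner: 0


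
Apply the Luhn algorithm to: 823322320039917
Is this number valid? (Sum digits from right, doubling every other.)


Luhn sum = 64
64 mod 10 = 4

Invalid (Luhn sum mod 10 = 4)


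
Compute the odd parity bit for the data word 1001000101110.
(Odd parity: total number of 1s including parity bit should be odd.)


Number of 1s in data: 6
Parity bit: 1

1


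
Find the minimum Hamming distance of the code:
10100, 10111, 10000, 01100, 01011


Comparing all pairs, minimum distance: 1
Can detect 0 errors, correct 0 errors

1


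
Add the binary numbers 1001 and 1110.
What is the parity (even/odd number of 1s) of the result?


1001 = 9
1110 = 14
Sum = 23 = 10111
1s count = 4

even parity (4 ones in 10111)


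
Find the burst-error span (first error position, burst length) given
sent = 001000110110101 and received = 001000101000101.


XOR: 000000011110000

Burst at position 7, length 4


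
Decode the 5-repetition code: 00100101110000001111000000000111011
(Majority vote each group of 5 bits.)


Groups: 00100, 10111, 00000, 01111, 00000, 00001, 11011
Majority votes: 0101001

0101001


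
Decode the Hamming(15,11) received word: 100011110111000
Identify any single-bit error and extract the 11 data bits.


Syndrome = 0: no error detected

Data: 01110111000 (no errors)


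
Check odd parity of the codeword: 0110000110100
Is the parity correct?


Number of 1s: 5

Yes, parity is correct (5 ones)


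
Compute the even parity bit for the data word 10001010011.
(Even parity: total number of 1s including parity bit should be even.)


Number of 1s in data: 5
Parity bit: 1

1


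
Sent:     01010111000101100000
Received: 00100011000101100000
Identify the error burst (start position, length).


XOR: 01110100000000000000

Burst at position 1, length 5


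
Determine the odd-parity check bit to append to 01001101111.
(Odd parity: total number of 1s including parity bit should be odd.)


Number of 1s in data: 7
Parity bit: 0

0


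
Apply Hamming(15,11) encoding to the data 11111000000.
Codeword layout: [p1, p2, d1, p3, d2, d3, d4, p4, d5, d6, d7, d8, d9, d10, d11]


Parity bits: p1=0, p2=1, p3=1, p4=1

011111111000000


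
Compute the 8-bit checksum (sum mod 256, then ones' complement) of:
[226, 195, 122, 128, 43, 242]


Sum = 956 mod 256 = 188
Complement = 67

67


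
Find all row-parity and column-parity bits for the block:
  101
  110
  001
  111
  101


Row parities: 00110
Column parities: 000

Row P: 00110, Col P: 000, Corner: 0


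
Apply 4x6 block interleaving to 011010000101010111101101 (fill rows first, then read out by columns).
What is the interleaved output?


Matrix:
  011010
  000101
  010111
  101101
Read columns: 000110101001011110100111

000110101001011110100111


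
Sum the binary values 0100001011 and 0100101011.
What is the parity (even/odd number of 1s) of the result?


0100001011 = 267
0100101011 = 299
Sum = 566 = 1000110110
1s count = 5

odd parity (5 ones in 1000110110)


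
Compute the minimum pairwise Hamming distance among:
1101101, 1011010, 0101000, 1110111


Comparing all pairs, minimum distance: 3
Can detect 2 errors, correct 1 errors

3


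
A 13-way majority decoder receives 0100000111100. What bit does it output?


Ones: 5 out of 13
Threshold: 7

0 (5/13 voted 1)


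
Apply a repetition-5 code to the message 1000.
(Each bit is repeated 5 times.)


Each bit -> 5 copies

11111000000000000000


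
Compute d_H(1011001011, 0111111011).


XOR: 1100110000
Count of 1s: 4

4


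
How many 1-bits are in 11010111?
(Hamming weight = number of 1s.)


Counting 1s in 11010111

6


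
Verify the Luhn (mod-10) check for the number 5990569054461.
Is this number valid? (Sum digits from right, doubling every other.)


Luhn sum = 61
61 mod 10 = 1

Invalid (Luhn sum mod 10 = 1)


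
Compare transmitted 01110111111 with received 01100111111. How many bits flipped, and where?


XOR: 00010000000

1 error(s) at position(s): 3


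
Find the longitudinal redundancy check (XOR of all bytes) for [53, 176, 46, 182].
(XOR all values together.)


XOR chain: 53 ^ 176 ^ 46 ^ 182 = 29

29


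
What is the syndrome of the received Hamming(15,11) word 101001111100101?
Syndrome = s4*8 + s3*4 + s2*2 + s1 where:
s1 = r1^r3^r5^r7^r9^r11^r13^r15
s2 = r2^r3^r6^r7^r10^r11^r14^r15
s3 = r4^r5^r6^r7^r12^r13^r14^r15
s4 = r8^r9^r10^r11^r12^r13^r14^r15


s1=0, s2=1, s3=0, s4=1

Syndrome = 10 (error at position 10)


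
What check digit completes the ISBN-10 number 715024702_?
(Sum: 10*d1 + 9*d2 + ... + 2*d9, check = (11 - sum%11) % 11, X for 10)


Weighted sum: 183
183 mod 11 = 7

Check digit: 4


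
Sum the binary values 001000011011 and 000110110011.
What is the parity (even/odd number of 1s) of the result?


001000011011 = 539
000110110011 = 435
Sum = 974 = 1111001110
1s count = 7

odd parity (7 ones in 1111001110)


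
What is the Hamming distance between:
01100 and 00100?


XOR: 01000
Count of 1s: 1

1


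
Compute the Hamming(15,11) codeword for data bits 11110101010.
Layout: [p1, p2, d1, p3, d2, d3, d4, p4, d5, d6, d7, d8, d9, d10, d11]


Parity bits: p1=1, p2=1, p3=1, p4=1

111111110101010


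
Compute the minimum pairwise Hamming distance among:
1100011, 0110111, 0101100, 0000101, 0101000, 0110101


Comparing all pairs, minimum distance: 1
Can detect 0 errors, correct 0 errors

1


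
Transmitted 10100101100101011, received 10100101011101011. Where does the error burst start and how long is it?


XOR: 00000000111000000

Burst at position 8, length 3


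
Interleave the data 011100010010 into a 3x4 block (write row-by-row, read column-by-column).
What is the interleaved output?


Matrix:
  0111
  0001
  0010
Read columns: 000100101110

000100101110


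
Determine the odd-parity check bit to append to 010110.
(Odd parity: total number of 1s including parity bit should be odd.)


Number of 1s in data: 3
Parity bit: 0

0


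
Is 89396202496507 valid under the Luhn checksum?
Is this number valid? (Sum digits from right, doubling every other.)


Luhn sum = 70
70 mod 10 = 0

Valid (Luhn sum mod 10 = 0)


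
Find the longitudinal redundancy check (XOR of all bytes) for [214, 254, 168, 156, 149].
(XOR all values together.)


XOR chain: 214 ^ 254 ^ 168 ^ 156 ^ 149 = 137

137


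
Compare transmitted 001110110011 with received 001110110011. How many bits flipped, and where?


XOR: 000000000000

0 errors (received matches sent)


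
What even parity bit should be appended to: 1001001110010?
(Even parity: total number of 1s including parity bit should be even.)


Number of 1s in data: 6
Parity bit: 0

0


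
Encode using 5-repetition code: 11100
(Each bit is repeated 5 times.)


Each bit -> 5 copies

1111111111111110000000000


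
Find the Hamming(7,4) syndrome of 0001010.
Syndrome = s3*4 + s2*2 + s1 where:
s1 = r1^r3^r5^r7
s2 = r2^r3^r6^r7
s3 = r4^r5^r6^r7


s1=0, s2=1, s3=0

Syndrome = 2 (error at position 2)


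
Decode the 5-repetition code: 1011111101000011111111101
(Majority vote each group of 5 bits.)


Groups: 10111, 11101, 00001, 11111, 11101
Majority votes: 11011

11011


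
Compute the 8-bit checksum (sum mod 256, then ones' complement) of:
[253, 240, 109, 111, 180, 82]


Sum = 975 mod 256 = 207
Complement = 48

48


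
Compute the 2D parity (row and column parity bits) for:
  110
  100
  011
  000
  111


Row parities: 01001
Column parities: 110

Row P: 01001, Col P: 110, Corner: 0


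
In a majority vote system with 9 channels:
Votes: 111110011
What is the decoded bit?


Ones: 7 out of 9
Threshold: 5

1 (7/9 voted 1)


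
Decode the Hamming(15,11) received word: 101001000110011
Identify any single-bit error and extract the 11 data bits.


Syndrome = 4: error at position 4

Data: 10100110011 (corrected bit 4)


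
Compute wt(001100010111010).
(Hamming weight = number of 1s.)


Counting 1s in 001100010111010

7


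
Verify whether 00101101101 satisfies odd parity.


Number of 1s: 6

No, parity error (6 ones)


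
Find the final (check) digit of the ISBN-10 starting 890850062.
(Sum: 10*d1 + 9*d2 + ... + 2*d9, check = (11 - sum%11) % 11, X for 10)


Weighted sum: 269
269 mod 11 = 5

Check digit: 6


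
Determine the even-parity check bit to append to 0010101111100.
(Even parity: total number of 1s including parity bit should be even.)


Number of 1s in data: 7
Parity bit: 1

1


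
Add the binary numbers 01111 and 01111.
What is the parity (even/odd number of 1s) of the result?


01111 = 15
01111 = 15
Sum = 30 = 11110
1s count = 4

even parity (4 ones in 11110)


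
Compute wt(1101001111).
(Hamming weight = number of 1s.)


Counting 1s in 1101001111

7


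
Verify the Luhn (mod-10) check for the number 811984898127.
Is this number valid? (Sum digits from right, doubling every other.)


Luhn sum = 65
65 mod 10 = 5

Invalid (Luhn sum mod 10 = 5)


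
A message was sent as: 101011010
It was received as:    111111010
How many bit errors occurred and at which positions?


XOR: 010100000

2 error(s) at position(s): 1, 3


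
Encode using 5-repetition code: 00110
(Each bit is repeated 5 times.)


Each bit -> 5 copies

0000000000111111111100000


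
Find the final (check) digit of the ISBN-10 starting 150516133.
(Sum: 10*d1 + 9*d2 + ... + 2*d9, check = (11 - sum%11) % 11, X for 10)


Weighted sum: 145
145 mod 11 = 2

Check digit: 9


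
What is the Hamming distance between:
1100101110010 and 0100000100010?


XOR: 1000101010000
Count of 1s: 4

4


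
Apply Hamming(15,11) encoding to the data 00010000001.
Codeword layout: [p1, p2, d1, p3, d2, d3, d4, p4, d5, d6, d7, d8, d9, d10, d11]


Parity bits: p1=0, p2=0, p3=0, p4=1

000000110000001


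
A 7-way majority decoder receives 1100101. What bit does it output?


Ones: 4 out of 7
Threshold: 4

1 (4/7 voted 1)


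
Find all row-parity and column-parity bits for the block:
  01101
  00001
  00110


Row parities: 110
Column parities: 01010

Row P: 110, Col P: 01010, Corner: 0


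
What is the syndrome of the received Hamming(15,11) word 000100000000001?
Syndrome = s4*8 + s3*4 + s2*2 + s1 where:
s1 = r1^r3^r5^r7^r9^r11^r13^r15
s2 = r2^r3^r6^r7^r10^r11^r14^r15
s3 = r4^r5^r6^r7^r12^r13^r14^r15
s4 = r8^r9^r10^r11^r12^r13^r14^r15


s1=1, s2=1, s3=0, s4=1

Syndrome = 11 (error at position 11)


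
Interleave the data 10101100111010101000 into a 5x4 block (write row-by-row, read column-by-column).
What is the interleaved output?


Matrix:
  1010
  1100
  1110
  1010
  1000
Read columns: 11111011001011000000

11111011001011000000


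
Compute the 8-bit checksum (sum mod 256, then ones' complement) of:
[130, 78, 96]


Sum = 304 mod 256 = 48
Complement = 207

207


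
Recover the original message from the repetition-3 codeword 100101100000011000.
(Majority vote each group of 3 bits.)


Groups: 100, 101, 100, 000, 011, 000
Majority votes: 010010

010010


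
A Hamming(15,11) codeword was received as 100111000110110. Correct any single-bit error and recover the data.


Syndrome = 4: error at position 4

Data: 01100110110 (corrected bit 4)


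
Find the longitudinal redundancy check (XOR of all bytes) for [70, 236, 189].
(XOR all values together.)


XOR chain: 70 ^ 236 ^ 189 = 23

23


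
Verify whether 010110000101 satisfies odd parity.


Number of 1s: 5

Yes, parity is correct (5 ones)


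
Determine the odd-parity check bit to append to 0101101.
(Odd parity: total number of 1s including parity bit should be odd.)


Number of 1s in data: 4
Parity bit: 1

1


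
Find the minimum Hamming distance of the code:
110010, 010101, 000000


Comparing all pairs, minimum distance: 3
Can detect 2 errors, correct 1 errors

3


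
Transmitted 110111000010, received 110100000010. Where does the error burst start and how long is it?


XOR: 000011000000

Burst at position 4, length 2


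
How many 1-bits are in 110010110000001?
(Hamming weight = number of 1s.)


Counting 1s in 110010110000001

6


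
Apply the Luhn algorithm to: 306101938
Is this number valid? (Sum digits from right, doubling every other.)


Luhn sum = 36
36 mod 10 = 6

Invalid (Luhn sum mod 10 = 6)


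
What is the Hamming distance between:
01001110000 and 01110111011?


XOR: 00111001011
Count of 1s: 6

6


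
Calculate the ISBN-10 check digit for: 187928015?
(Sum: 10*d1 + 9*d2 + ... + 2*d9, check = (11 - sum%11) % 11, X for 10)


Weighted sum: 266
266 mod 11 = 2

Check digit: 9


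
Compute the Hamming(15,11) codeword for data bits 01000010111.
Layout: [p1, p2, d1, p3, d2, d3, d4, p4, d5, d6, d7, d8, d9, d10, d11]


Parity bits: p1=0, p2=1, p3=0, p4=0

010010000010111


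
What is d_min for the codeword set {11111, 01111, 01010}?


Comparing all pairs, minimum distance: 1
Can detect 0 errors, correct 0 errors

1


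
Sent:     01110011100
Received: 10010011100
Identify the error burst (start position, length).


XOR: 11100000000

Burst at position 0, length 3


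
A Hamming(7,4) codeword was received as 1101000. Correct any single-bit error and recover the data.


Syndrome = 7: error at position 7

Data: 0001 (corrected bit 7)


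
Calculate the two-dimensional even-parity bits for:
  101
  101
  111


Row parities: 001
Column parities: 111

Row P: 001, Col P: 111, Corner: 1


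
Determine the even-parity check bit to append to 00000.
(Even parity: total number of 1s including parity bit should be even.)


Number of 1s in data: 0
Parity bit: 0

0


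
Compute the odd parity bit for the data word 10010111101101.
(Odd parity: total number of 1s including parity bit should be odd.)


Number of 1s in data: 9
Parity bit: 0

0


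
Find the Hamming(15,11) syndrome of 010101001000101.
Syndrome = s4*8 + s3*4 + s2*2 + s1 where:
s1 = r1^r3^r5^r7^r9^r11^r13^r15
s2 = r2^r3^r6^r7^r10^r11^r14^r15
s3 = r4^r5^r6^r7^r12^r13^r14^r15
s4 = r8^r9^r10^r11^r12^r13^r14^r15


s1=1, s2=1, s3=0, s4=1

Syndrome = 11 (error at position 11)


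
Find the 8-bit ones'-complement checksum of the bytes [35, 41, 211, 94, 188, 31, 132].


Sum = 732 mod 256 = 220
Complement = 35

35


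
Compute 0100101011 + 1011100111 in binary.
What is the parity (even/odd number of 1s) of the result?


0100101011 = 299
1011100111 = 743
Sum = 1042 = 10000010010
1s count = 3

odd parity (3 ones in 10000010010)


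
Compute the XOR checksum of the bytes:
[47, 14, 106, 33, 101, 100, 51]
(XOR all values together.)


XOR chain: 47 ^ 14 ^ 106 ^ 33 ^ 101 ^ 100 ^ 51 = 88

88


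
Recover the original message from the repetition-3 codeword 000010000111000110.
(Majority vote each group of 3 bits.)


Groups: 000, 010, 000, 111, 000, 110
Majority votes: 000101

000101


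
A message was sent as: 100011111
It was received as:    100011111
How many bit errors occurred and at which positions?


XOR: 000000000

0 errors (received matches sent)


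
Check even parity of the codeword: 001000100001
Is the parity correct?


Number of 1s: 3

No, parity error (3 ones)


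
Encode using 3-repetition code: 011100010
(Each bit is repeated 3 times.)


Each bit -> 3 copies

000111111111000000000111000


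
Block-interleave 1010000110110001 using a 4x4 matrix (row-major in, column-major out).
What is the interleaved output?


Matrix:
  1010
  0001
  1011
  0001
Read columns: 1010000010100111

1010000010100111


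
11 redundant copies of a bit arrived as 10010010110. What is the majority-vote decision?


Ones: 5 out of 11
Threshold: 6

0 (5/11 voted 1)


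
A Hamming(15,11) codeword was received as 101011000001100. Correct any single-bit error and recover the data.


Syndrome = 0: no error detected

Data: 11100001100 (no errors)


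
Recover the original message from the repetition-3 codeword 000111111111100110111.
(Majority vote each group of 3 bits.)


Groups: 000, 111, 111, 111, 100, 110, 111
Majority votes: 0111011

0111011


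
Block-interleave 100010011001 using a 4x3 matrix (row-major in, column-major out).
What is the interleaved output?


Matrix:
  100
  010
  011
  001
Read columns: 100001100011

100001100011


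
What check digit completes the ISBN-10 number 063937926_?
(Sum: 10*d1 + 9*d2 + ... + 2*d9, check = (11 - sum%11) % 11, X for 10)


Weighted sum: 248
248 mod 11 = 6

Check digit: 5


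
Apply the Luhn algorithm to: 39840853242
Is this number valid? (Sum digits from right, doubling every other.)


Luhn sum = 58
58 mod 10 = 8

Invalid (Luhn sum mod 10 = 8)


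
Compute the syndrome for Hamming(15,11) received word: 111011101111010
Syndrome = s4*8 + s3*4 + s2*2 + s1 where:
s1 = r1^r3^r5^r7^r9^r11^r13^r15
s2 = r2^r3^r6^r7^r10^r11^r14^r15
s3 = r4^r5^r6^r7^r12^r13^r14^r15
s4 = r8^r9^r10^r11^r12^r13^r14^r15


s1=0, s2=1, s3=1, s4=1

Syndrome = 14 (error at position 14)


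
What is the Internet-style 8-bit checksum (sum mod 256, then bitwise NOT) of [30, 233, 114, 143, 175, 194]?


Sum = 889 mod 256 = 121
Complement = 134

134


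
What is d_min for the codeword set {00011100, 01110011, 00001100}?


Comparing all pairs, minimum distance: 1
Can detect 0 errors, correct 0 errors

1


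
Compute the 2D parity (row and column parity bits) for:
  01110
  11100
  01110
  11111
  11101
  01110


Row parities: 111101
Column parities: 10000

Row P: 111101, Col P: 10000, Corner: 1


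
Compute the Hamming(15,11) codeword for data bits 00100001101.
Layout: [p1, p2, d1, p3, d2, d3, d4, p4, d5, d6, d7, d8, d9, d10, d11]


Parity bits: p1=0, p2=0, p3=0, p4=1

000001010001101


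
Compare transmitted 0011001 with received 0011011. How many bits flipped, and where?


XOR: 0000010

1 error(s) at position(s): 5


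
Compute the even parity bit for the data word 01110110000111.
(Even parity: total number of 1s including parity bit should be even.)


Number of 1s in data: 8
Parity bit: 0

0


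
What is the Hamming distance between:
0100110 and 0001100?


XOR: 0101010
Count of 1s: 3

3


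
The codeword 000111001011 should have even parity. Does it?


Number of 1s: 6

Yes, parity is correct (6 ones)


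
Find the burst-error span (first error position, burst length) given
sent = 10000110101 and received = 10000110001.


XOR: 00000000100

Burst at position 8, length 1


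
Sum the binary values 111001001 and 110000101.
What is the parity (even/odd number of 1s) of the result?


111001001 = 457
110000101 = 389
Sum = 846 = 1101001110
1s count = 6

even parity (6 ones in 1101001110)


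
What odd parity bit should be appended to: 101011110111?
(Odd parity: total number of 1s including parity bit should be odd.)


Number of 1s in data: 9
Parity bit: 0

0


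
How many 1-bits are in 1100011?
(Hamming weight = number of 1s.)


Counting 1s in 1100011

4


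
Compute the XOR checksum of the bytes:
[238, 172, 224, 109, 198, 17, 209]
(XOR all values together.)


XOR chain: 238 ^ 172 ^ 224 ^ 109 ^ 198 ^ 17 ^ 209 = 201

201


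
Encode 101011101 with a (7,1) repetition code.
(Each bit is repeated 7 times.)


Each bit -> 7 copies

111111100000001111111000000011111111111111111111100000001111111


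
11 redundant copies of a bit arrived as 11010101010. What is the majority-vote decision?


Ones: 6 out of 11
Threshold: 6

1 (6/11 voted 1)


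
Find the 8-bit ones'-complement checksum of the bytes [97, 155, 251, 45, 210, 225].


Sum = 983 mod 256 = 215
Complement = 40

40


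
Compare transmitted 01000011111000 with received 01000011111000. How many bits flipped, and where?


XOR: 00000000000000

0 errors (received matches sent)


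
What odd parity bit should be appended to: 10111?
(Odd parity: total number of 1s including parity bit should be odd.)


Number of 1s in data: 4
Parity bit: 1

1


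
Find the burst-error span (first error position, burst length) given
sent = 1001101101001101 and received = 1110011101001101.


XOR: 0111110000000000

Burst at position 1, length 5


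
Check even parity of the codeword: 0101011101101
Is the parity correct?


Number of 1s: 8

Yes, parity is correct (8 ones)


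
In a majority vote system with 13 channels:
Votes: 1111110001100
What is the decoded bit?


Ones: 8 out of 13
Threshold: 7

1 (8/13 voted 1)


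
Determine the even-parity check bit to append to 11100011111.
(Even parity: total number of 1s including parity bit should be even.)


Number of 1s in data: 8
Parity bit: 0

0


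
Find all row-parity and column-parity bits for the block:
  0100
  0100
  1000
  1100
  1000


Row parities: 11101
Column parities: 1100

Row P: 11101, Col P: 1100, Corner: 0


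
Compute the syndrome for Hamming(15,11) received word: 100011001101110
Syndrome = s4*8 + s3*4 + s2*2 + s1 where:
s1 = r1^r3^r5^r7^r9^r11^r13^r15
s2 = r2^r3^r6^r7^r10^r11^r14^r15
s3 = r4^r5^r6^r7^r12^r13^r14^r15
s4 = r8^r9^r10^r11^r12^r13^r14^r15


s1=0, s2=1, s3=1, s4=1

Syndrome = 14 (error at position 14)


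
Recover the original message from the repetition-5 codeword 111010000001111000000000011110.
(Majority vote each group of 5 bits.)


Groups: 11101, 00000, 01111, 00000, 00000, 11110
Majority votes: 101001

101001


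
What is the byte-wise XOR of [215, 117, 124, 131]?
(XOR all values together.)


XOR chain: 215 ^ 117 ^ 124 ^ 131 = 93

93


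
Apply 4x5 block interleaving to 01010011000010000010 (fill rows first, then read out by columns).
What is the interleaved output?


Matrix:
  01010
  01100
  00100
  00010
Read columns: 00001100011010010000

00001100011010010000


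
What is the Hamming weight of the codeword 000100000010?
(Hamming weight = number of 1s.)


Counting 1s in 000100000010

2


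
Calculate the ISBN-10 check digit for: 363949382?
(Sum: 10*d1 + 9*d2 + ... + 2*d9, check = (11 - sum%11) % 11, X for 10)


Weighted sum: 280
280 mod 11 = 5

Check digit: 6


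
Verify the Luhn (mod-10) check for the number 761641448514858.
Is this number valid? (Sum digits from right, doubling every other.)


Luhn sum = 67
67 mod 10 = 7

Invalid (Luhn sum mod 10 = 7)


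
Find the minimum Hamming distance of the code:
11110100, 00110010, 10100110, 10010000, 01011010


Comparing all pairs, minimum distance: 3
Can detect 2 errors, correct 1 errors

3


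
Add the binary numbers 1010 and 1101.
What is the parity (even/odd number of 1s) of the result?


1010 = 10
1101 = 13
Sum = 23 = 10111
1s count = 4

even parity (4 ones in 10111)


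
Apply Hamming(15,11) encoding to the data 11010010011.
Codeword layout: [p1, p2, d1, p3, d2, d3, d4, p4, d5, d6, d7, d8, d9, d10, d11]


Parity bits: p1=1, p2=1, p3=0, p4=1

111010110010011


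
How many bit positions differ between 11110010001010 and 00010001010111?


XOR: 11100011011101
Count of 1s: 9

9


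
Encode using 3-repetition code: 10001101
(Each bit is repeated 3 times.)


Each bit -> 3 copies

111000000000111111000111


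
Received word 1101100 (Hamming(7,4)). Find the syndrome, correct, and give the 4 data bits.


Syndrome = 2: error at position 2

Data: 0100 (corrected bit 2)


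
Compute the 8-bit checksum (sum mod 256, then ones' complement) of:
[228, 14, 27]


Sum = 269 mod 256 = 13
Complement = 242

242


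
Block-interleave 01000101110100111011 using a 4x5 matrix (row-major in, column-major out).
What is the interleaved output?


Matrix:
  01000
  10111
  01001
  11011
Read columns: 01011011010001010111

01011011010001010111


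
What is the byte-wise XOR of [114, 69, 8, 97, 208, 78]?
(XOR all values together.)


XOR chain: 114 ^ 69 ^ 8 ^ 97 ^ 208 ^ 78 = 192

192


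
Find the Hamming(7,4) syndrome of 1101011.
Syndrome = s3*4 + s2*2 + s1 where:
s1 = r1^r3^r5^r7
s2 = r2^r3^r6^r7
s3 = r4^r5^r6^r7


s1=0, s2=1, s3=1

Syndrome = 6 (error at position 6)


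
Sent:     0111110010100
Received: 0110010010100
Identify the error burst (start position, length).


XOR: 0001100000000

Burst at position 3, length 2


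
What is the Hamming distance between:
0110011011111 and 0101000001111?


XOR: 0011011010000
Count of 1s: 5

5


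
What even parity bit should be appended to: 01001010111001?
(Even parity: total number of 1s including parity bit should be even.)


Number of 1s in data: 7
Parity bit: 1

1


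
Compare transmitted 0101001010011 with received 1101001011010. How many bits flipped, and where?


XOR: 1000000001001

3 error(s) at position(s): 0, 9, 12


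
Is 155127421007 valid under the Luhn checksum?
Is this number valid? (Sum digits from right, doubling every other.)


Luhn sum = 39
39 mod 10 = 9

Invalid (Luhn sum mod 10 = 9)


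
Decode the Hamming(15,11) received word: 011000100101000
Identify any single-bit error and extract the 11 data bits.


Syndrome = 0: no error detected

Data: 10010101000 (no errors)


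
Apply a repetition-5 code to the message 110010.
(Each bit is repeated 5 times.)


Each bit -> 5 copies

111111111100000000001111100000


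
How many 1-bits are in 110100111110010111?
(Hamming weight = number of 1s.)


Counting 1s in 110100111110010111

12


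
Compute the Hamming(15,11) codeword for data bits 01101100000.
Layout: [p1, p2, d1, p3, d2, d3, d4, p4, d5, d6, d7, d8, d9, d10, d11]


Parity bits: p1=0, p2=0, p3=0, p4=0

000011001100000


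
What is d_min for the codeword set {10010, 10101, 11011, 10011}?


Comparing all pairs, minimum distance: 1
Can detect 0 errors, correct 0 errors

1


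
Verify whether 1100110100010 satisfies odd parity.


Number of 1s: 6

No, parity error (6 ones)


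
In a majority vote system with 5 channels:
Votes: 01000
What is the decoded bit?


Ones: 1 out of 5
Threshold: 3

0 (1/5 voted 1)


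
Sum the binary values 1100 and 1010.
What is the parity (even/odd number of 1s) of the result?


1100 = 12
1010 = 10
Sum = 22 = 10110
1s count = 3

odd parity (3 ones in 10110)


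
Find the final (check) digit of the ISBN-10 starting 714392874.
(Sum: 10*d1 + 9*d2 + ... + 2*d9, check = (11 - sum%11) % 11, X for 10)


Weighted sum: 257
257 mod 11 = 4

Check digit: 7


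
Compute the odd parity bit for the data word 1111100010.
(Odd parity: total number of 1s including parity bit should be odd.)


Number of 1s in data: 6
Parity bit: 1

1


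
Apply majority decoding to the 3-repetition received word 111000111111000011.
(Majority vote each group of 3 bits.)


Groups: 111, 000, 111, 111, 000, 011
Majority votes: 101101

101101


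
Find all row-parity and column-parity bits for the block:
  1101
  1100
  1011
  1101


Row parities: 1011
Column parities: 0111

Row P: 1011, Col P: 0111, Corner: 1


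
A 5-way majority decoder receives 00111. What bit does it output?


Ones: 3 out of 5
Threshold: 3

1 (3/5 voted 1)


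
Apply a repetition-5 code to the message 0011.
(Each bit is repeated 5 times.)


Each bit -> 5 copies

00000000001111111111


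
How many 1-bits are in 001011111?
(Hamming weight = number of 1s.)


Counting 1s in 001011111

6


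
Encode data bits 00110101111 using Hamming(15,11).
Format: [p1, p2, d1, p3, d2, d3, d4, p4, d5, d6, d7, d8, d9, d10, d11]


Parity bits: p1=1, p2=1, p3=0, p4=1

110001110101111


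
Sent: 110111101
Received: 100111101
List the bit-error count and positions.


XOR: 010000000

1 error(s) at position(s): 1


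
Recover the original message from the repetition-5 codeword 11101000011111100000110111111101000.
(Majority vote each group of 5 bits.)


Groups: 11101, 00001, 11111, 00000, 11011, 11111, 01000
Majority votes: 1010110

1010110


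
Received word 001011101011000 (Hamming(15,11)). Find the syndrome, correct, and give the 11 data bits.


Syndrome = 9: error at position 9

Data: 11110011000 (corrected bit 9)


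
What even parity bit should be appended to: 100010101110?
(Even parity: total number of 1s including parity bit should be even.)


Number of 1s in data: 6
Parity bit: 0

0


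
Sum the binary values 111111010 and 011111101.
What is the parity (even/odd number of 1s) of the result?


111111010 = 506
011111101 = 253
Sum = 759 = 1011110111
1s count = 8

even parity (8 ones in 1011110111)


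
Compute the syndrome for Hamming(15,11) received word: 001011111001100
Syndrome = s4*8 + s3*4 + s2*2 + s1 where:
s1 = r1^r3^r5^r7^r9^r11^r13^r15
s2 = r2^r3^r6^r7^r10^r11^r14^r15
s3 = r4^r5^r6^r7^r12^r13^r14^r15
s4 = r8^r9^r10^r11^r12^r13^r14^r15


s1=1, s2=1, s3=1, s4=0

Syndrome = 7 (error at position 7)


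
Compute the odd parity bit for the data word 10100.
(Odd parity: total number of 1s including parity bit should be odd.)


Number of 1s in data: 2
Parity bit: 1

1


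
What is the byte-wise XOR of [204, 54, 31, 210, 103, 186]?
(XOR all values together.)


XOR chain: 204 ^ 54 ^ 31 ^ 210 ^ 103 ^ 186 = 234

234


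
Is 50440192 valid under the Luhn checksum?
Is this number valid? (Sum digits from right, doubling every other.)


Luhn sum = 25
25 mod 10 = 5

Invalid (Luhn sum mod 10 = 5)


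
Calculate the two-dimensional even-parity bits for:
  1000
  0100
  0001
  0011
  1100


Row parities: 11100
Column parities: 0010

Row P: 11100, Col P: 0010, Corner: 1


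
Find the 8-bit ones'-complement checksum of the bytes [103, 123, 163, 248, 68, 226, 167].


Sum = 1098 mod 256 = 74
Complement = 181

181


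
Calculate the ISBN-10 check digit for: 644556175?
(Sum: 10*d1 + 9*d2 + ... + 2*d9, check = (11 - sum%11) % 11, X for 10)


Weighted sum: 258
258 mod 11 = 5

Check digit: 6


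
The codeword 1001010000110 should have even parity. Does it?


Number of 1s: 5

No, parity error (5 ones)


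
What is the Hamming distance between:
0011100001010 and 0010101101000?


XOR: 0001001100010
Count of 1s: 4

4


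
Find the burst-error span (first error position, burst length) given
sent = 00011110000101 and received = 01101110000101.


XOR: 01110000000000

Burst at position 1, length 3


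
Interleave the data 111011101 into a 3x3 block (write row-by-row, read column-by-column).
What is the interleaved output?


Matrix:
  111
  011
  101
Read columns: 101110111

101110111


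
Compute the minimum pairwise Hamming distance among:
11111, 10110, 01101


Comparing all pairs, minimum distance: 2
Can detect 1 errors, correct 0 errors

2


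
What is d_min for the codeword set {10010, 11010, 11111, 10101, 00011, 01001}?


Comparing all pairs, minimum distance: 1
Can detect 0 errors, correct 0 errors

1


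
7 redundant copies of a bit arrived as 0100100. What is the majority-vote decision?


Ones: 2 out of 7
Threshold: 4

0 (2/7 voted 1)


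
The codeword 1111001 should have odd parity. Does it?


Number of 1s: 5

Yes, parity is correct (5 ones)


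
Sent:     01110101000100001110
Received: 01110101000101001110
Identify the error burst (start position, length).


XOR: 00000000000001000000

Burst at position 13, length 1


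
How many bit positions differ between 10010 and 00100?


XOR: 10110
Count of 1s: 3

3


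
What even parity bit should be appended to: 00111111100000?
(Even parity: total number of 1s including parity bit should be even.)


Number of 1s in data: 7
Parity bit: 1

1


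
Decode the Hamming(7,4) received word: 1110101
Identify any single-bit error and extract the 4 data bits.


Syndrome = 2: error at position 2

Data: 1101 (corrected bit 2)


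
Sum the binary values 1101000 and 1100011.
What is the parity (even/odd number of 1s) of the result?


1101000 = 104
1100011 = 99
Sum = 203 = 11001011
1s count = 5

odd parity (5 ones in 11001011)


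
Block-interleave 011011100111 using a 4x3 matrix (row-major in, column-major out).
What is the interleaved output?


Matrix:
  011
  011
  100
  111
Read columns: 001111011101

001111011101


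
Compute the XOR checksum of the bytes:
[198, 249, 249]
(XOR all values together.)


XOR chain: 198 ^ 249 ^ 249 = 198

198


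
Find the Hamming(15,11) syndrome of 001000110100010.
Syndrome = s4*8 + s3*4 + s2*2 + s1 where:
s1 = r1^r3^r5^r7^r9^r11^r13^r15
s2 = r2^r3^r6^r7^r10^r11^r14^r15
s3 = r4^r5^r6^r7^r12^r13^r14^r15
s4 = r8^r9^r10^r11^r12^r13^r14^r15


s1=0, s2=0, s3=0, s4=1

Syndrome = 8 (error at position 8)


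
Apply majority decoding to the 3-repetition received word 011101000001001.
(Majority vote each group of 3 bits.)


Groups: 011, 101, 000, 001, 001
Majority votes: 11000

11000


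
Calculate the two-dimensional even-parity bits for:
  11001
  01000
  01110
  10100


Row parities: 1110
Column parities: 01011

Row P: 1110, Col P: 01011, Corner: 1


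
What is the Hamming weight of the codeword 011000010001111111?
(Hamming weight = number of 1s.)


Counting 1s in 011000010001111111

10


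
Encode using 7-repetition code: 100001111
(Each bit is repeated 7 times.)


Each bit -> 7 copies

111111100000000000000000000000000001111111111111111111111111111


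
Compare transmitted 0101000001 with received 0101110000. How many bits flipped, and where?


XOR: 0000110001

3 error(s) at position(s): 4, 5, 9


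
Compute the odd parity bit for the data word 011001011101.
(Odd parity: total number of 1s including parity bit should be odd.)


Number of 1s in data: 7
Parity bit: 0

0


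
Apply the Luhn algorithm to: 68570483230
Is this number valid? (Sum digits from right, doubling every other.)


Luhn sum = 53
53 mod 10 = 3

Invalid (Luhn sum mod 10 = 3)


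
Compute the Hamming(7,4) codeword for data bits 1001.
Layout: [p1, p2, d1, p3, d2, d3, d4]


Parity bits: p1=0, p2=0, p3=1

0011001


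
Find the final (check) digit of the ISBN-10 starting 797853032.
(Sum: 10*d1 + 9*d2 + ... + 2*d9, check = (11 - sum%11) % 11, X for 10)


Weighted sum: 321
321 mod 11 = 2

Check digit: 9


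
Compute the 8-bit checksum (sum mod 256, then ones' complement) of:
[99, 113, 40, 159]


Sum = 411 mod 256 = 155
Complement = 100

100


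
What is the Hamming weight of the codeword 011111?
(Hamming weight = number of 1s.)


Counting 1s in 011111

5


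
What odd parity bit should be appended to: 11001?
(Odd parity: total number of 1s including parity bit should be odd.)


Number of 1s in data: 3
Parity bit: 0

0


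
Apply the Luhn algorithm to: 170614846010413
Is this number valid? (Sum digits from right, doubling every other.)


Luhn sum = 50
50 mod 10 = 0

Valid (Luhn sum mod 10 = 0)


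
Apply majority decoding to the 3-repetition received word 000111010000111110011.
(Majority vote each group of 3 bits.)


Groups: 000, 111, 010, 000, 111, 110, 011
Majority votes: 0100111

0100111


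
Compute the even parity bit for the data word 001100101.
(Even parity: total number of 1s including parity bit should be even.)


Number of 1s in data: 4
Parity bit: 0

0


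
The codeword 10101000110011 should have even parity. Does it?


Number of 1s: 7

No, parity error (7 ones)


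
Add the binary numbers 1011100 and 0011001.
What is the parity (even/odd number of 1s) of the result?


1011100 = 92
0011001 = 25
Sum = 117 = 1110101
1s count = 5

odd parity (5 ones in 1110101)


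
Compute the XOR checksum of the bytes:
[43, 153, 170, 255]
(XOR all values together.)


XOR chain: 43 ^ 153 ^ 170 ^ 255 = 231

231


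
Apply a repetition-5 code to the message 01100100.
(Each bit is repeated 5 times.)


Each bit -> 5 copies

0000011111111110000000000111110000000000


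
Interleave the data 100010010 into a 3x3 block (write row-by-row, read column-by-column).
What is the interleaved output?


Matrix:
  100
  010
  010
Read columns: 100011000

100011000


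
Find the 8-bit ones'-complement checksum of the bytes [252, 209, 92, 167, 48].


Sum = 768 mod 256 = 0
Complement = 255

255
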